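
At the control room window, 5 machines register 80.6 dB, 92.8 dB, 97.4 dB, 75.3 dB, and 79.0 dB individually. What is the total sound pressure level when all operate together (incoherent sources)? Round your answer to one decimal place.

98.8 dB

For uncorrelated sources the intensities add, so convert each level to linear form, sum, and take 10·log₁₀ of the total.
Σ 10^(L/10) = 10^(80.6/10) + 10^(92.8/10) + 10^(97.4/10) + 10^(75.3/10) + 10^(79.0/10) = 7.629e+09.
L_total = 10·log₁₀(7.629e+09) = 98.82 dB.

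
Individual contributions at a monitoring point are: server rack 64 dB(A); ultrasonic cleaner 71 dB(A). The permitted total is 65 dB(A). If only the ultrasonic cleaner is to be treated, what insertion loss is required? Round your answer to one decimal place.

Fixed contribution from the other source: Σ 10^(L/10) = 10^(64/10) = 2.512e+06 (64.00 dB(A)).
To meet 65 dB(A) overall, the treated ultrasonic cleaner may contribute at most 10^(65/10) − 2.512e+06 = 6.504e+05, i.e. 58.13 dB(A).
Required insertion loss = 71 − 58.13 = 12.87 dB.

12.9 dB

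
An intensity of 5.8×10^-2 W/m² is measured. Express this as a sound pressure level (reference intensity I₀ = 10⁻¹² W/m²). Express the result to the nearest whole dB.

108 dB

L = 10·log₁₀(I/I₀) = 10·log₁₀(5.8×10^-2/10⁻¹²) = 10·log₁₀(5.8×10^10).
L = 10·(0.7634 + 10) = 107.63 dB.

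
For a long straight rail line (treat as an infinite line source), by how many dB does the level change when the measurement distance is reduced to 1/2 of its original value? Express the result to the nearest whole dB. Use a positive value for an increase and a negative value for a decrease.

+3 dB

With cylindrical spreading the level changes by −10·log₁₀(r₂/r₁).
ΔL = −10·log₁₀(0.5) = +3.01 dB.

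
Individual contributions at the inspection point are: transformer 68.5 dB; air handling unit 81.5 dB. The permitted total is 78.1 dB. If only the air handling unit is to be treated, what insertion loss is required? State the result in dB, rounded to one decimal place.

Fixed contribution from the other source: Σ 10^(L/10) = 10^(68.5/10) = 7.079e+06 (68.50 dB).
To meet 78.1 dB overall, the treated air handling unit may contribute at most 10^(78.1/10) − 7.079e+06 = 5.749e+07, i.e. 77.60 dB.
Required insertion loss = 81.5 − 77.60 = 3.90 dB.

3.9 dB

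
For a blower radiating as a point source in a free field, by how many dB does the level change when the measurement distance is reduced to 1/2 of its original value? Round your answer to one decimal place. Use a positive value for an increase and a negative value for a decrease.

A point source loses 6 dB per doubling of distance; generally ΔL = −20·log₁₀(r₂/r₁).
ΔL = −20·log₁₀(0.5) = +6.02 dB.

+6.0 dB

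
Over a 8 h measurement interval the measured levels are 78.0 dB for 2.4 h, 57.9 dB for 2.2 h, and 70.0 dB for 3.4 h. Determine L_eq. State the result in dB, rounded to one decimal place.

L_eq = 10·log₁₀[(1/T)·Σ tᵢ·10^(Lᵢ/10)] with T = 8 h.
Σ tᵢ·10^(Lᵢ/10) = 2.4·10^(78.0/10) + 2.2·10^(57.9/10) + 3.4·10^(70.0/10) = 1.868e+08.
L_eq = 10·log₁₀(1.868e+08/8) = 73.68 dB.

73.7 dB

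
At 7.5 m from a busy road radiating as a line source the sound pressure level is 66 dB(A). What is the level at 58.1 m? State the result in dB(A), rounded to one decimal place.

57.1 dB(A)

Cylindrical spreading from a line source gives a 10·log₁₀(r₂/r₁) drop.
L₂ = 66 − 10·log₁₀(58.1/7.5) = 66 − 8.891 = 57.11 dB(A).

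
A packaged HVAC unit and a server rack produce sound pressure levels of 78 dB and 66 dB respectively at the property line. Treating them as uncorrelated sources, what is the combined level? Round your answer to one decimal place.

78.3 dB

For uncorrelated sources the intensities add, so convert each level to linear form, sum, and take 10·log₁₀ of the total.
Σ 10^(L/10) = 10^(78/10) + 10^(66/10) = 6.708e+07.
L_total = 10·log₁₀(6.708e+07) = 78.27 dB.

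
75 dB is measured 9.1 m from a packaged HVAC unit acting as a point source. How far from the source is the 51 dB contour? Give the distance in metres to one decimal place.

For a point source L₁ − L₂ = 20·log₁₀(r₂/r₁), so r₂ = r₁·10^((L₁−L₂)/20).
r₂ = 9.1·10^((75−51)/20) = 9.1·10^(24.0/20) = 144.23 m.

144.2 m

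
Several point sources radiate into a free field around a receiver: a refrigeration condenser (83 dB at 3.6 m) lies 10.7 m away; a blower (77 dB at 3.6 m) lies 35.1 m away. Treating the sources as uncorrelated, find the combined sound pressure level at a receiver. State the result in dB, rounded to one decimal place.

73.6 dB

First find each source's level at the receiver (point-source: −20·log₁₀(r/r_ref)), then combine on an intensity basis.
refrigeration condenser: 83 − 20·log₁₀(10.7/3.6) = 83 − 9.46 = 73.54 dB.
blower: 77 − 20·log₁₀(35.1/3.6) = 77 − 19.78 = 57.22 dB.
Σ 10^(L/10) = 2.311e+07 → L_total = 10·log₁₀(2.311e+07) = 73.64 dB.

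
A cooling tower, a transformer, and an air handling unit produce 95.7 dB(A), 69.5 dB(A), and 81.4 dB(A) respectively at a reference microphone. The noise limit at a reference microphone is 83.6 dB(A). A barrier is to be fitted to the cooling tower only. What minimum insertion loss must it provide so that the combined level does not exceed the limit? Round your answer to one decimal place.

Everything except the cooling tower sums to 10^(69.5/10) + 10^(81.4/10) = 1.470e+08 in linear terms, 81.67 dB(A).
To meet 83.6 dB(A) overall, the treated cooling tower may contribute at most 10^(83.6/10) − 1.470e+08 = 8.214e+07, i.e. 79.15 dB(A).
So the cooling tower must be reduced from 95.7 to 79.15 dB(A): IL = 16.55 dB.

16.6 dB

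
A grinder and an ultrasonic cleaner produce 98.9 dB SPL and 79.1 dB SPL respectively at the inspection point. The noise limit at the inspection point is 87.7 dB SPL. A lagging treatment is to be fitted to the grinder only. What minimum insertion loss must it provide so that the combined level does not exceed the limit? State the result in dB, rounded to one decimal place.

11.8 dB

The untreated sources together contribute 10^(79.1/10) = 8.128e+07, i.e. 79.10 dB SPL.
The limit corresponds to 10^(87.7/10) = 5.888e+08; subtracting the fixed part leaves 5.076e+08 for the grinder, i.e. 87.05 dB SPL.
Required insertion loss = 98.9 − 87.05 = 11.85 dB.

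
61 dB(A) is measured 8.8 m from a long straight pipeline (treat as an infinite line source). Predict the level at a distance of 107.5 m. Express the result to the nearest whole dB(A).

Line-source attenuation: ΔL = 10·log₁₀(r₂/r₁) = 10·log₁₀(107.5/8.8) = 10.869 dB.
L₂ = 61 − 10·log₁₀(107.5/8.8) = 61 − 10.869 = 50.13 dB(A).

50 dB(A)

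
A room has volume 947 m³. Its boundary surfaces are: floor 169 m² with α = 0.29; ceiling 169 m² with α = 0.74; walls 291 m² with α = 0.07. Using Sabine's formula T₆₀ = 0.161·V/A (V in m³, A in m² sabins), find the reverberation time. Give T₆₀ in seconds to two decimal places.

A = Σ Sᵢαᵢ = 169·0.29 + 169·0.74 + 291·0.07 = 194.44 m².
T₆₀ = 0.161·V/A = 0.161·947/194.44 = 0.784 s.

0.78 s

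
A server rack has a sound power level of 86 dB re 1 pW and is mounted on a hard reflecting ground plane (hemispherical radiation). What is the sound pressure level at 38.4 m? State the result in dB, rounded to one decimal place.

L_p = L_w − 10·log₁₀(2π·r²) with r = 38.4 m.
2π·r² = 9265 m², 10·log₁₀ of that is 39.668 dB.
L_p = 86 − 39.668 = 46.33 dB.

46.3 dB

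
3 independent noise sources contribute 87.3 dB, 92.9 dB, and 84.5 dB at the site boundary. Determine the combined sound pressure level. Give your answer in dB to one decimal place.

94.4 dB

Incoherent sources combine by intensity addition: L_total = 10·log₁₀(Σ 10^(L_i/10)).
Σ 10^(L/10) = 10^(87.3/10) + 10^(92.9/10) + 10^(84.5/10) = 2.769e+09.
L_total = 10·log₁₀(2.769e+09) = 94.42 dB.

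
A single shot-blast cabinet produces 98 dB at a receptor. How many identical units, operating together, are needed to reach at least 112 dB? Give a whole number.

26

N identical sources give L₁ + 10·log₁₀ N, so require 10·log₁₀ N ≥ 112 − 98 = 14.0 dB.
N ≥ 10^(14.0/10) = 25.119, so N = 26.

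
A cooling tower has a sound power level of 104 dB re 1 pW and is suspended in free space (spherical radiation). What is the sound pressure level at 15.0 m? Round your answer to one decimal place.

L_p = L_w − 10·log₁₀(4π·r²) with r = 15.0 m.
4π·r² = 2827 m², 10·log₁₀ of that is 34.514 dB.
L_p = 104 − 34.514 = 69.49 dB.

69.5 dB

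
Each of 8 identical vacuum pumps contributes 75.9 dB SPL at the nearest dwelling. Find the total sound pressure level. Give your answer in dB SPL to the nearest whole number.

N identical incoherent sources raise the level by 10·log₁₀ N.
L_total = 75.9 + 10·log₁₀(8) = 75.9 + 9.031 = 84.93 dB SPL.

85 dB SPL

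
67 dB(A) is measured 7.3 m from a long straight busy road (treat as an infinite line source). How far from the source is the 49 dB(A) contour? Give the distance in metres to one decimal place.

The 18.0 dB drop corresponds to a distance ratio of 10^(18.0/10) for a line source.
r₂ = 7.3·10^((67−49)/10) = 7.3·10^(18.0/10) = 460.60 m.

460.6 m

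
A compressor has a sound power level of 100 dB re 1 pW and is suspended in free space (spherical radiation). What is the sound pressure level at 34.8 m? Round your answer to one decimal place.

L_p = L_w − 10·log₁₀(4π·r²) with r = 34.8 m.
4π·r² = 1.522e+04 m², 10·log₁₀ of that is 41.824 dB.
L_p = 100 − 41.824 = 58.18 dB.

58.2 dB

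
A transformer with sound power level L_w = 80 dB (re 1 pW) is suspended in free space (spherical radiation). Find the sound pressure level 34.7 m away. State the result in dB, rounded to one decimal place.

L_p = L_w − 10·log₁₀(4π·r²) with r = 34.7 m.
4π·r² = 1.513e+04 m², 10·log₁₀ of that is 41.799 dB.
L_p = 80 − 41.799 = 38.20 dB.

38.2 dB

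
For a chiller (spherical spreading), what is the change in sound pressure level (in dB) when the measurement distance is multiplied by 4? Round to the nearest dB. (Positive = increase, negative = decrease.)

-12 dB

With spherical spreading the level changes by −20·log₁₀(r₂/r₁).
ΔL = −20·log₁₀(4) = -12.04 dB.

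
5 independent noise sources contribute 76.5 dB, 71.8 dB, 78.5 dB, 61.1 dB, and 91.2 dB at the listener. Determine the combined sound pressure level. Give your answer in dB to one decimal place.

Incoherent sources combine by intensity addition: L_total = 10·log₁₀(Σ 10^(L_i/10)).
Σ 10^(L/10) = 10^(76.5/10) + 10^(71.8/10) + 10^(78.5/10) + 10^(61.1/10) + 10^(91.2/10) = 1.450e+09.
L_total = 10·log₁₀(1.450e+09) = 91.61 dB.

91.6 dB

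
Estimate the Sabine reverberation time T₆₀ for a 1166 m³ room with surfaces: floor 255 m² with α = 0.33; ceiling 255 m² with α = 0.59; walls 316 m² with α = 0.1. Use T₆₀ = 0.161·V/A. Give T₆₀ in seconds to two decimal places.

Summing Sᵢαᵢ: 255·0.33 + 255·0.59 + 316·0.1 = 266.20 m².
T₆₀ = 0.161 × 1166 / 266.20 = 0.705 s.

0.71 s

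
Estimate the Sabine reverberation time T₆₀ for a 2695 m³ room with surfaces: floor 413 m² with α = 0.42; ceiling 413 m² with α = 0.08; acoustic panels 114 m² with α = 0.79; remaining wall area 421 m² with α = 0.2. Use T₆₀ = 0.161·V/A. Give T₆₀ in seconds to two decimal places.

Summing Sᵢαᵢ: 413·0.42 + 413·0.08 + 114·0.79 + 421·0.2 = 380.76 m².
T₆₀ = 0.161·V/A = 0.161·2695/380.76 = 1.140 s.

1.14 s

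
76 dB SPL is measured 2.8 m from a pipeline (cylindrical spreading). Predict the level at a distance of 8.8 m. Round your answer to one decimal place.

For a line source, L₂ = L₁ − 10·log₁₀(r₂/r₁).
L₂ = 76 − 10·log₁₀(8.8/2.8) = 76 − 4.973 = 71.03 dB SPL.

71.0 dB SPL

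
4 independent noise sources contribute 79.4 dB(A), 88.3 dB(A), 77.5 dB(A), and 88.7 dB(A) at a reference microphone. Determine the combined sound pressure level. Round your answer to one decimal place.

91.9 dB(A)

For uncorrelated sources the intensities add, so convert each level to linear form, sum, and take 10·log₁₀ of the total.
Σ 10^(L/10) = 10^(79.4/10) + 10^(88.3/10) + 10^(77.5/10) + 10^(88.7/10) = 1.561e+09.
L_total = 10·log₁₀(1.561e+09) = 91.93 dB(A).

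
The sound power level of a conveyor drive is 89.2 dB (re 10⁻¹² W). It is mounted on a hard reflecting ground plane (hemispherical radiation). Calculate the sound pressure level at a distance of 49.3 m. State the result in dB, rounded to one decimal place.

47.4 dB

The power spreads over a hemisphere of area 2π·r², so L_p = L_w − 10·log₁₀(2π·r²).
2π·r² = 1.527e+04 m², 10·log₁₀ of that is 41.839 dB.
L_p = 89.2 − 41.839 = 47.36 dB.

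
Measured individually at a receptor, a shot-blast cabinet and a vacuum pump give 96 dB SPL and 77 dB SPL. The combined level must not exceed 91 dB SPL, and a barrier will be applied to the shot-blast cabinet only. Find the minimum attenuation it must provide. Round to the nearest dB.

5 dB

The untreated sources together contribute 10^(77/10) = 5.012e+07, i.e. 77.00 dB SPL.
To meet 91 dB SPL overall, the treated shot-blast cabinet may contribute at most 10^(91/10) − 5.012e+07 = 1.209e+09, i.e. 90.82 dB SPL.
Required insertion loss = 96 − 90.82 = 5.18 dB.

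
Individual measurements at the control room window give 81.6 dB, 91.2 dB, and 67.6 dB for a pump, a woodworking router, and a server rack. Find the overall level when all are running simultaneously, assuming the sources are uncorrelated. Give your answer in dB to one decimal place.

91.7 dB

For uncorrelated sources the intensities add, so convert each level to linear form, sum, and take 10·log₁₀ of the total.
Σ 10^(L/10) = 10^(81.6/10) + 10^(91.2/10) + 10^(67.6/10) = 1.469e+09.
L_total = 10·log₁₀(1.469e+09) = 91.67 dB.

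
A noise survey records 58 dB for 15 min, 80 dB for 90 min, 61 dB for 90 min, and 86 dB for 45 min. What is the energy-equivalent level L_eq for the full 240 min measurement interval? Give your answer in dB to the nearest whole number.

81 dB

The energy average is taken in the linear domain: L_eq = 10·log₁₀[(Σ tᵢ·10^(Lᵢ/10))/T], T = 240 min.
Σ tᵢ·10^(Lᵢ/10) = 15·10^(58/10) + 90·10^(80/10) + 90·10^(61/10) + 45·10^(86/10) = 2.704e+10.
L_eq = 10·log₁₀(2.704e+10/240) = 80.52 dB.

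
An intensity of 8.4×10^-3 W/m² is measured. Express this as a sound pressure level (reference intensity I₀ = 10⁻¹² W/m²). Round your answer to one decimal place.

99.2 dB

L = 10·log₁₀(I/I₀) = 10·log₁₀(8.4×10^-3/10⁻¹²) = 10·log₁₀(8.4×10^9).
L = 10·(0.9243 + 9) = 99.24 dB.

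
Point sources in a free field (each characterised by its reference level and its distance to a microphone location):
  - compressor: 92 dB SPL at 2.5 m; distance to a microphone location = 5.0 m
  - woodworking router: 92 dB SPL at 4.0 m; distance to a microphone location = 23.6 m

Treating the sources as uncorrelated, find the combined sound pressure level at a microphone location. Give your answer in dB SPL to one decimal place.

86.5 dB SPL

Apply inverse-square spreading to bring every level to the receiver, then sum 10^(L/10).
compressor: 92 − 20·log₁₀(5.0/2.5) = 92 − 6.02 = 85.98 dB SPL.
woodworking router: 92 − 20·log₁₀(23.6/4.0) = 92 − 15.42 = 76.58 dB SPL.
Σ 10^(L/10) = 4.418e+08 → L_total = 10·log₁₀(4.418e+08) = 86.45 dB SPL.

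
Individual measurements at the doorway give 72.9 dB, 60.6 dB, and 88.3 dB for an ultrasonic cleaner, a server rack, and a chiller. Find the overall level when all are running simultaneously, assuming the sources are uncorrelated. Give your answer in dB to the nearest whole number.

For uncorrelated sources the intensities add, so convert each level to linear form, sum, and take 10·log₁₀ of the total.
Σ 10^(L/10) = 10^(72.9/10) + 10^(60.6/10) + 10^(88.3/10) = 6.967e+08.
L_total = 10·log₁₀(6.967e+08) = 88.43 dB.

88 dB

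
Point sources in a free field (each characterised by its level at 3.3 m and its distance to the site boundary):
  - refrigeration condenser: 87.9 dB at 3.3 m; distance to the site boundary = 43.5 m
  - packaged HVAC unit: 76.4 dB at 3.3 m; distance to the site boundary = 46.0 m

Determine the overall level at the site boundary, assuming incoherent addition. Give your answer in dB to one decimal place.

Propagate each source to the receiver with L = L_ref − 20·log₁₀(r/r_ref), then add intensities.
refrigeration condenser: 87.9 − 20·log₁₀(43.5/3.3) = 87.9 − 22.40 = 65.50 dB.
packaged HVAC unit: 76.4 − 20·log₁₀(46.0/3.3) = 76.4 − 22.88 = 53.52 dB.
Σ 10^(L/10) = 3.773e+06 → L_total = 10·log₁₀(3.773e+06) = 65.77 dB.

65.8 dB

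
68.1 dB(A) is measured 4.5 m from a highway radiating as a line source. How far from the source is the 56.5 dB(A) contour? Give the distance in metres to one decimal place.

65.0 m

The 11.6 dB drop corresponds to a distance ratio of 10^(11.6/10) for a line source.
r₂ = 4.5·10^((68.1−56.5)/10) = 4.5·10^(11.6/10) = 65.04 m.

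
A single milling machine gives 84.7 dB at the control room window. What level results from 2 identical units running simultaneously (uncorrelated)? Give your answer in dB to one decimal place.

87.7 dB

With 2 equal, uncorrelated contributions the intensity is 2× that of one unit, giving a rise of 10·log₁₀ 2.
L_total = 84.7 + 10·log₁₀(2) = 84.7 + 3.010 = 87.71 dB.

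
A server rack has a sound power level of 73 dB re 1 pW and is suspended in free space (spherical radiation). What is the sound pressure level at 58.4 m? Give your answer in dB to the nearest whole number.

The power spreads over a sphere of area 4π·r², so L_p = L_w − 10·log₁₀(4π·r²).
4π·r² = 4.286e+04 m², 10·log₁₀ of that is 46.320 dB.
L_p = 73 − 46.320 = 26.68 dB.

27 dB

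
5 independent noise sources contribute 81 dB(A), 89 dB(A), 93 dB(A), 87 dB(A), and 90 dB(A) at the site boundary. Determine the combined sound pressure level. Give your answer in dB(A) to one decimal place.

For uncorrelated sources the intensities add, so convert each level to linear form, sum, and take 10·log₁₀ of the total.
Σ 10^(L/10) = 10^(81/10) + 10^(89/10) + 10^(93/10) + 10^(87/10) + 10^(90/10) = 4.417e+09.
L_total = 10·log₁₀(4.417e+09) = 96.45 dB(A).

96.5 dB(A)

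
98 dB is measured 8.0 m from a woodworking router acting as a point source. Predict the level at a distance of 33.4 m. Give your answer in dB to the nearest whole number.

86 dB

Spherical spreading from a point source gives a 20·log₁₀(r₂/r₁) drop.
L₂ = 98 − 20·log₁₀(33.4/8.0) = 98 − 12.413 = 85.59 dB.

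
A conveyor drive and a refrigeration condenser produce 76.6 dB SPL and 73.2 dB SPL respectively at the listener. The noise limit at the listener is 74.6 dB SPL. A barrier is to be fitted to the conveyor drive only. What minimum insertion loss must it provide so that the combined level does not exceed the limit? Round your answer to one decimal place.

7.6 dB

Everything except the conveyor drive sums to 10^(73.2/10) = 2.089e+07 in linear terms, 73.20 dB SPL.
The limit corresponds to 10^(74.6/10) = 2.884e+07; subtracting the fixed part leaves 7.947e+06 for the conveyor drive, i.e. 69.00 dB SPL.
Required insertion loss = 76.6 − 69.00 = 7.60 dB.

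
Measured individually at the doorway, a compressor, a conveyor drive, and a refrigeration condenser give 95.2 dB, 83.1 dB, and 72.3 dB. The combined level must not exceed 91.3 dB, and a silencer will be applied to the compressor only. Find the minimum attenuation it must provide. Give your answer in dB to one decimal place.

4.7 dB

Fixed contribution from the other sources: Σ 10^(L/10) = 10^(83.1/10) + 10^(72.3/10) = 2.212e+08 (83.45 dB).
To meet 91.3 dB overall, the treated compressor may contribute at most 10^(91.3/10) − 2.212e+08 = 1.128e+09, i.e. 90.52 dB.
Required insertion loss = 95.2 − 90.52 = 4.68 dB.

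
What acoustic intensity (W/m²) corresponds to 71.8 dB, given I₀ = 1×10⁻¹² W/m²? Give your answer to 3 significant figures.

1.51e-05 W/m²

I = I₀·10^(L/10) = 10⁻¹² × 10^(71.8/10) = 10^(-4.820).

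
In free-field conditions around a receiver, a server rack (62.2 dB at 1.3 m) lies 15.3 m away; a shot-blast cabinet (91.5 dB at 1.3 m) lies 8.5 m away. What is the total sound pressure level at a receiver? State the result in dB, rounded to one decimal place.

Propagate each source to the receiver with L = L_ref − 20·log₁₀(r/r_ref), then add intensities.
server rack: 62.2 − 20·log₁₀(15.3/1.3) = 62.2 − 21.41 = 40.79 dB.
shot-blast cabinet: 91.5 − 20·log₁₀(8.5/1.3) = 91.5 − 16.31 = 75.19 dB.
Σ 10^(L/10) = 3.305e+07 → L_total = 10·log₁₀(3.305e+07) = 75.19 dB.

75.2 dB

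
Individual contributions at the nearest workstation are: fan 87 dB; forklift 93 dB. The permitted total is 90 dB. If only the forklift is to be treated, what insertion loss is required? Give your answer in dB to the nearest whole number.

6 dB

Everything except the forklift sums to 10^(87/10) = 5.012e+08 in linear terms, 87.00 dB.
The limit corresponds to 10^(90/10) = 1.000e+09; subtracting the fixed part leaves 4.988e+08 for the forklift, i.e. 86.98 dB.
Required insertion loss = 93 − 86.98 = 6.02 dB.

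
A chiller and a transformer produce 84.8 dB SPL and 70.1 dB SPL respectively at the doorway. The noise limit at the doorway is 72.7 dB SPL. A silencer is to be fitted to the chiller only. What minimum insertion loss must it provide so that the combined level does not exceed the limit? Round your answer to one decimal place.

15.6 dB

The untreated sources together contribute 10^(70.1/10) = 1.023e+07, i.e. 70.10 dB SPL.
The limit corresponds to 10^(72.7/10) = 1.862e+07; subtracting the fixed part leaves 8.388e+06 for the chiller, i.e. 69.24 dB SPL.
Required insertion loss = 84.8 − 69.24 = 15.56 dB.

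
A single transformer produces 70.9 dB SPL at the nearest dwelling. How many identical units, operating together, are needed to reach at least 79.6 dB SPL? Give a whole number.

8

The shortfall is 79.6 − 70.9 = 8.7 dB, and N units add 10·log₁₀ N, so need 10·log₁₀ N ≥ 8.7.
N ≥ 10^(8.7/10) = 7.413, so N = 8.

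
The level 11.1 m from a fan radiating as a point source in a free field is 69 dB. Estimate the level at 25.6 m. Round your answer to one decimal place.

61.7 dB

Point-source attenuation: ΔL = 20·log₁₀(r₂/r₁) = 20·log₁₀(25.6/11.1) = 7.258 dB.
L₂ = 69 − 20·log₁₀(25.6/11.1) = 69 − 7.258 = 61.74 dB.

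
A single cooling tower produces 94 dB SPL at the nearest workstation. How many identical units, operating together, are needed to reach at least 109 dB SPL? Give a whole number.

N identical sources give L₁ + 10·log₁₀ N, so require 10·log₁₀ N ≥ 109 − 94 = 15.0 dB.
N ≥ 10^(15.0/10) = 31.623, so N = 32.

32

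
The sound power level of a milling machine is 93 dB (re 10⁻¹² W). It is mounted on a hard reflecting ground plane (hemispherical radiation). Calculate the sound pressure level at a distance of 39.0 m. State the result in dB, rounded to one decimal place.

53.2 dB

The power spreads over a hemisphere of area 2π·r², so L_p = L_w − 10·log₁₀(2π·r²).
2π·r² = 9557 m², 10·log₁₀ of that is 39.803 dB.
L_p = 93 − 39.803 = 53.20 dB.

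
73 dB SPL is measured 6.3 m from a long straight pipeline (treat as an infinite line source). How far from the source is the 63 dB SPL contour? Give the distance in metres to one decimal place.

Line-source spreading drops the level by 10·log₁₀(r₂/r₁); inverting, r₂/r₁ = 10^(ΔL/10).
r₂ = 6.3·10^((73−63)/10) = 6.3·10^(10.0/10) = 63.00 m.

63.0 m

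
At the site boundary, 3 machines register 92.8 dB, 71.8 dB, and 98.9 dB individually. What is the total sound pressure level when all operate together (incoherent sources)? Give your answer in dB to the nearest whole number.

Incoherent sources combine by intensity addition: L_total = 10·log₁₀(Σ 10^(L_i/10)).
Σ 10^(L/10) = 10^(92.8/10) + 10^(71.8/10) + 10^(98.9/10) = 9.683e+09.
L_total = 10·log₁₀(9.683e+09) = 99.86 dB.

100 dB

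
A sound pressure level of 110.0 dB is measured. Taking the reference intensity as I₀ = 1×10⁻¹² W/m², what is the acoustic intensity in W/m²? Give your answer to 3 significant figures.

I = I₀·10^(L/10) = 10⁻¹² × 10^(110.0/10) = 10^(-1.000).

0.100 W/m²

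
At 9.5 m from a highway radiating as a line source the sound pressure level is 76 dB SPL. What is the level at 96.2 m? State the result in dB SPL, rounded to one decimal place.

65.9 dB SPL

Cylindrical spreading from a line source gives a 10·log₁₀(r₂/r₁) drop.
L₂ = 76 − 10·log₁₀(96.2/9.5) = 76 − 10.055 = 65.95 dB SPL.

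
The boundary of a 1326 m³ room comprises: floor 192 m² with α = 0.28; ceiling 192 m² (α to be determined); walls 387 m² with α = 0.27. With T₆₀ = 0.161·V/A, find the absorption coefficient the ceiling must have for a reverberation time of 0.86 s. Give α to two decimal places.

0.47

From T₆₀ = 0.161·V/A, the target T₆₀ = 0.86 s needs A = 0.161·1326/0.86 = 248.24 m².
Absorption from the other surfaces = 192·0.28 + 387·0.27 = 158.25 m², so the ceiling must supply 89.99 m² over 192 m².
α = 89.99/192 = 0.469.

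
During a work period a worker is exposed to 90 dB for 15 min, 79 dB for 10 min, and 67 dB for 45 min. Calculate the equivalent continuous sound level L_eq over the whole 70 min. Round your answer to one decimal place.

83.6 dB

Weight each interval's intensity by its duration and average over T = 70 min:
Σ tᵢ·10^(Lᵢ/10) = 15·10^(90/10) + 10·10^(79/10) + 45·10^(67/10) = 1.602e+10.
L_eq = 10·log₁₀(1.602e+10/70) = 83.60 dB.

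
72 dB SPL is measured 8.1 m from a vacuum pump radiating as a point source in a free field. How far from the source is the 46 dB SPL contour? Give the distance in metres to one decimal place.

161.6 m

For a point source L₁ − L₂ = 20·log₁₀(r₂/r₁), so r₂ = r₁·10^((L₁−L₂)/20).
r₂ = 8.1·10^((72−46)/20) = 8.1·10^(26.0/20) = 161.62 m.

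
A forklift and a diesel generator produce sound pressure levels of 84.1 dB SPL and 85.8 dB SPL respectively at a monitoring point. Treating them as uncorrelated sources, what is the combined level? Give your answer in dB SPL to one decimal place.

88.0 dB SPL

For uncorrelated sources the intensities add, so convert each level to linear form, sum, and take 10·log₁₀ of the total.
Σ 10^(L/10) = 10^(84.1/10) + 10^(85.8/10) = 6.372e+08.
L_total = 10·log₁₀(6.372e+08) = 88.04 dB SPL.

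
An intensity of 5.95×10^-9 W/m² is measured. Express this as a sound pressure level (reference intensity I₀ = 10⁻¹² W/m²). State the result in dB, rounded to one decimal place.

37.7 dB

L = 10·log₁₀(I/I₀) = 10·log₁₀(5.95×10^-9/10⁻¹²) = 10·log₁₀(5.95×10^3).
L = 10·(0.7745 + 3) = 37.75 dB.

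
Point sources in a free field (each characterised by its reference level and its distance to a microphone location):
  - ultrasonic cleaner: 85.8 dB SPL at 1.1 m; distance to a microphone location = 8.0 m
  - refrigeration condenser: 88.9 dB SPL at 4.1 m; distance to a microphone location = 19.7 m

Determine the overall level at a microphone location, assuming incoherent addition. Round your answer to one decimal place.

Apply inverse-square spreading to bring every level to the receiver, then sum 10^(L/10).
ultrasonic cleaner: 85.8 − 20·log₁₀(8.0/1.1) = 85.8 − 17.23 = 68.57 dB SPL.
refrigeration condenser: 88.9 − 20·log₁₀(19.7/4.1) = 88.9 − 13.63 = 75.27 dB SPL.
Σ 10^(L/10) = 4.081e+07 → L_total = 10·log₁₀(4.081e+07) = 76.11 dB SPL.

76.1 dB SPL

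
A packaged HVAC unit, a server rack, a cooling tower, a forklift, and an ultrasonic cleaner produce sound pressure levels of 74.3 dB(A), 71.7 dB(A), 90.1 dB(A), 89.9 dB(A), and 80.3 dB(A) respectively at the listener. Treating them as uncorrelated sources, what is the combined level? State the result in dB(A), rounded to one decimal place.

93.3 dB(A)

For uncorrelated sources the intensities add, so convert each level to linear form, sum, and take 10·log₁₀ of the total.
Σ 10^(L/10) = 10^(74.3/10) + 10^(71.7/10) + 10^(90.1/10) + 10^(89.9/10) + 10^(80.3/10) = 2.149e+09.
L_total = 10·log₁₀(2.149e+09) = 93.32 dB(A).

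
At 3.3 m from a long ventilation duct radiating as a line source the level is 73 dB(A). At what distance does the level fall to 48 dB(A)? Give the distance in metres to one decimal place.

1043.6 m

For a line source L₁ − L₂ = 10·log₁₀(r₂/r₁), so r₂ = r₁·10^((L₁−L₂)/10).
r₂ = 3.3·10^((73−48)/10) = 3.3·10^(25.0/10) = 1043.55 m.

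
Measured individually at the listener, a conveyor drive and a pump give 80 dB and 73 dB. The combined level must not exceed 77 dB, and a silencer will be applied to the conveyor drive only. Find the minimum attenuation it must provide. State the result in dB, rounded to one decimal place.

5.2 dB

Fixed contribution from the other source: Σ 10^(L/10) = 10^(73/10) = 1.995e+07 (73.00 dB).
To meet 77 dB overall, the treated conveyor drive may contribute at most 10^(77/10) − 1.995e+07 = 3.017e+07, i.e. 74.80 dB.
So the conveyor drive must be reduced from 80 to 74.80 dB: IL = 5.20 dB.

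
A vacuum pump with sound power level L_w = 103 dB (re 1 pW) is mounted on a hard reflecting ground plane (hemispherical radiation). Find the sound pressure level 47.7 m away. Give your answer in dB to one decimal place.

61.4 dB

The power spreads over a hemisphere of area 2π·r², so L_p = L_w − 10·log₁₀(2π·r²).
2π·r² = 1.43e+04 m², 10·log₁₀ of that is 41.552 dB.
L_p = 103 − 41.552 = 61.45 dB.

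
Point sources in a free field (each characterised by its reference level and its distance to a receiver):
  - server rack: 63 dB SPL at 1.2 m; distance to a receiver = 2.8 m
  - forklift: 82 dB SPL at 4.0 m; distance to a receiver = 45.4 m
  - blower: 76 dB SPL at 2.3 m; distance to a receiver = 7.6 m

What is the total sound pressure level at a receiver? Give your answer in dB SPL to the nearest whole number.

67 dB SPL

Propagate each source to the receiver with L = L_ref − 20·log₁₀(r/r_ref), then add intensities.
server rack: 63 − 20·log₁₀(2.8/1.2) = 63 − 7.36 = 55.64 dB SPL.
forklift: 82 − 20·log₁₀(45.4/4.0) = 82 − 21.10 = 60.90 dB SPL.
blower: 76 − 20·log₁₀(7.6/2.3) = 76 − 10.38 = 65.62 dB SPL.
Σ 10^(L/10) = 5.243e+06 → L_total = 10·log₁₀(5.243e+06) = 67.20 dB SPL.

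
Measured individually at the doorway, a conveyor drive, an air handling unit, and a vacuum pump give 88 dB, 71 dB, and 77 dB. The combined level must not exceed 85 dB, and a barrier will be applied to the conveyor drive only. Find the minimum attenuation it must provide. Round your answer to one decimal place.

Fixed contribution from the other sources: Σ 10^(L/10) = 10^(71/10) + 10^(77/10) = 6.271e+07 (77.97 dB).
To meet 85 dB overall, the treated conveyor drive may contribute at most 10^(85/10) − 6.271e+07 = 2.535e+08, i.e. 84.04 dB.
So the conveyor drive must be reduced from 88 to 84.04 dB: IL = 3.96 dB.

4.0 dB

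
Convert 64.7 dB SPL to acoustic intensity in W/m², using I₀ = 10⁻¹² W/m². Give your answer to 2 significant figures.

3.0e-06 W/m²

I = I₀·10^(L/10) = 10⁻¹² × 10^(64.7/10) = 10^(-5.530).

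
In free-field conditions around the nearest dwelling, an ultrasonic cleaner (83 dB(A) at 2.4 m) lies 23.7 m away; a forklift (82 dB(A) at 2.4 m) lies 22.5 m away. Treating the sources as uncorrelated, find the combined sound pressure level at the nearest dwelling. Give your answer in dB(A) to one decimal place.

65.9 dB(A)

Apply inverse-square spreading to bring every level to the receiver, then sum 10^(L/10).
ultrasonic cleaner: 83 − 20·log₁₀(23.7/2.4) = 83 − 19.89 = 63.11 dB(A).
forklift: 82 − 20·log₁₀(22.5/2.4) = 82 − 19.44 = 62.56 dB(A).
Σ 10^(L/10) = 3.849e+06 → L_total = 10·log₁₀(3.849e+06) = 65.85 dB(A).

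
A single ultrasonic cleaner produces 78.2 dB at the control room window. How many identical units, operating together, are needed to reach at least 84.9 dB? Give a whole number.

5

Need L₁ + 10·log₁₀ N ≥ 84.9, i.e. log₁₀ N ≥ 0.67.
N ≥ 10^(6.7/10) = 4.677, so N = 5.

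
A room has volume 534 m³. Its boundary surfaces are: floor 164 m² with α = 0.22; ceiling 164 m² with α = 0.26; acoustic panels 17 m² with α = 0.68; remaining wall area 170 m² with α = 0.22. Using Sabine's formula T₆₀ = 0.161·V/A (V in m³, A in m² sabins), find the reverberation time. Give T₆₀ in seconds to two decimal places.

A = Σ Sᵢαᵢ = 164·0.22 + 164·0.26 + 17·0.68 + 170·0.22 = 127.68 m².
T₆₀ = 0.161·V/A = 0.161·534/127.68 = 0.673 s.

0.67 s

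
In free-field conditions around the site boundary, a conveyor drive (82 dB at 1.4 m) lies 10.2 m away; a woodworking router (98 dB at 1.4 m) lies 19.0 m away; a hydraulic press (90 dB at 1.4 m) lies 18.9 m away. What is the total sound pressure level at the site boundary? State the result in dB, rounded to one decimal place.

First find each source's level at the receiver (point-source: −20·log₁₀(r/r_ref)), then combine on an intensity basis.
conveyor drive: 82 − 20·log₁₀(10.2/1.4) = 82 − 17.25 = 64.75 dB.
woodworking router: 98 − 20·log₁₀(19.0/1.4) = 98 − 22.65 = 75.35 dB.
hydraulic press: 90 − 20·log₁₀(18.9/1.4) = 90 − 22.61 = 67.39 dB.
Σ 10^(L/10) = 4.273e+07 → L_total = 10·log₁₀(4.273e+07) = 76.31 dB.

76.3 dB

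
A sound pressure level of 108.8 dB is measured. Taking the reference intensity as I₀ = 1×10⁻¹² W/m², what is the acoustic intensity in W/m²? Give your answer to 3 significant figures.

0.0759 W/m²

I/I₀ = 10^(108.8/10) = 7.586e+10, so I = 7.586e+10 × 10⁻¹² W/m².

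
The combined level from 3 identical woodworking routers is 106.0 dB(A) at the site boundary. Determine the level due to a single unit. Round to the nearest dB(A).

101 dB(A)

For N identical incoherent sources L_total = L₁ + 10·log₁₀ N, so L₁ = 106.0 − 10·log₁₀(3) = 106.0 − 4.771.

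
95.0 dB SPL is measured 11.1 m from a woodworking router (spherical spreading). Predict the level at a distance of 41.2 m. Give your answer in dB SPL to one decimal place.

For a point source, L₂ = L₁ − 20·log₁₀(r₂/r₁).
L₂ = 95.0 − 20·log₁₀(41.2/11.1) = 95.0 − 11.391 = 83.61 dB SPL.

83.6 dB SPL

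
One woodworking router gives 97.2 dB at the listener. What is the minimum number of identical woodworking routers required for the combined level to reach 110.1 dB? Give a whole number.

Need L₁ + 10·log₁₀ N ≥ 110.1, i.e. log₁₀ N ≥ 1.29.
N ≥ 10^(12.9/10) = 19.498, so N = 20.

20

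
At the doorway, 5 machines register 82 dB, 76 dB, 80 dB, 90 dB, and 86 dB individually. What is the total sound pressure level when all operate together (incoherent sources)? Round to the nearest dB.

For uncorrelated sources the intensities add, so convert each level to linear form, sum, and take 10·log₁₀ of the total.
Σ 10^(L/10) = 10^(82/10) + 10^(76/10) + 10^(80/10) + 10^(90/10) + 10^(86/10) = 1.696e+09.
L_total = 10·log₁₀(1.696e+09) = 92.30 dB.

92 dB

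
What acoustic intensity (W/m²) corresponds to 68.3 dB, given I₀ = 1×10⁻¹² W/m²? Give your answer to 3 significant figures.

I/I₀ = 10^(68.3/10) = 6.761e+06, so I = 6.761e+06 × 10⁻¹² W/m².

6.76e-06 W/m²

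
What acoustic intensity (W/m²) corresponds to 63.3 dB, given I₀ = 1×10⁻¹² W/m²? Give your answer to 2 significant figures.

2.1e-06 W/m²

L = 10·log₁₀(I/I₀) ⇒ I = I₀·10^(L/10) = 10⁻¹² × 10^6.33.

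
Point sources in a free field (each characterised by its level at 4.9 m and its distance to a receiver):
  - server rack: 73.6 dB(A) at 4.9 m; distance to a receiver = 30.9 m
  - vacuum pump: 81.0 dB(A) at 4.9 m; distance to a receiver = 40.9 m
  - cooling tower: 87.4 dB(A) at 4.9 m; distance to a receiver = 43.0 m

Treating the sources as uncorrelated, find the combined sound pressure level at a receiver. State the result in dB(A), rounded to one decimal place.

Propagate each source to the receiver with L = L_ref − 20·log₁₀(r/r_ref), then add intensities.
server rack: 73.6 − 20·log₁₀(30.9/4.9) = 73.6 − 16.00 = 57.60 dB(A).
vacuum pump: 81.0 − 20·log₁₀(40.9/4.9) = 81.0 − 18.43 = 62.57 dB(A).
cooling tower: 87.4 − 20·log₁₀(43.0/4.9) = 87.4 − 18.87 = 68.53 dB(A).
Σ 10^(L/10) = 9.519e+06 → L_total = 10·log₁₀(9.519e+06) = 69.79 dB(A).

69.8 dB(A)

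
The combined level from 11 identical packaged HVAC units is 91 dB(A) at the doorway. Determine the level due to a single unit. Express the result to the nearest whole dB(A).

For N identical incoherent sources L_total = L₁ + 10·log₁₀ N, so L₁ = 91 − 10·log₁₀(11) = 91 − 10.414.

81 dB(A)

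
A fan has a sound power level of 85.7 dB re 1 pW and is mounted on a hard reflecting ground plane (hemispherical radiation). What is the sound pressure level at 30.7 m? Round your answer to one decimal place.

48.0 dB

Free-field hemispherical radiation: L_p = L_w − 10·log₁₀(2π·r²), r = 30.7 m.
2π·r² = 5922 m², 10·log₁₀ of that is 37.725 dB.
L_p = 85.7 − 37.725 = 47.98 dB.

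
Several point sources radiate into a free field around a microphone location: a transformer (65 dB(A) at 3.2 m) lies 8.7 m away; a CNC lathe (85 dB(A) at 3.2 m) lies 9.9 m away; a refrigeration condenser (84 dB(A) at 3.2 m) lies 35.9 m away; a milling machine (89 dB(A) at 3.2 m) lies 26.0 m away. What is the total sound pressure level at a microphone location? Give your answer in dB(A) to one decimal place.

Apply inverse-square spreading to bring every level to the receiver, then sum 10^(L/10).
transformer: 65 − 20·log₁₀(8.7/3.2) = 65 − 8.69 = 56.31 dB(A).
CNC lathe: 85 − 20·log₁₀(9.9/3.2) = 85 − 9.81 = 75.19 dB(A).
refrigeration condenser: 84 − 20·log₁₀(35.9/3.2) = 84 − 21.00 = 63.00 dB(A).
milling machine: 89 − 20·log₁₀(26.0/3.2) = 89 − 18.20 = 70.80 dB(A).
Σ 10^(L/10) = 4.750e+07 → L_total = 10·log₁₀(4.750e+07) = 76.77 dB(A).

76.8 dB(A)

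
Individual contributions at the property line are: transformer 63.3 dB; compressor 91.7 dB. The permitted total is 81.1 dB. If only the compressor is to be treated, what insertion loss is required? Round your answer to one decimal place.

10.7 dB

Fixed contribution from the other source: Σ 10^(L/10) = 10^(63.3/10) = 2.138e+06 (63.30 dB).
The limit corresponds to 10^(81.1/10) = 1.288e+08; subtracting the fixed part leaves 1.267e+08 for the compressor, i.e. 81.03 dB.
So the compressor must be reduced from 91.7 to 81.03 dB: IL = 10.67 dB.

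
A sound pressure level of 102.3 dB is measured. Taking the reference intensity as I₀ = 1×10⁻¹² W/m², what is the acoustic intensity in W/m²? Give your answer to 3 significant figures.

I = I₀·10^(L/10) = 10⁻¹² × 10^(102.3/10) = 10^(-1.770).

0.0170 W/m²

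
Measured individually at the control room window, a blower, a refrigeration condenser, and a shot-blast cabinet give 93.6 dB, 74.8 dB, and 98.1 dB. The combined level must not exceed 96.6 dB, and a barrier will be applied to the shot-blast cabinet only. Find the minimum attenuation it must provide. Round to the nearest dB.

Everything except the shot-blast cabinet sums to 10^(93.6/10) + 10^(74.8/10) = 2.321e+09 in linear terms, 93.66 dB.
The limit corresponds to 10^(96.6/10) = 4.571e+09; subtracting the fixed part leaves 2.250e+09 for the shot-blast cabinet, i.e. 93.52 dB.
Required insertion loss = 98.1 − 93.52 = 4.58 dB.

5 dB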